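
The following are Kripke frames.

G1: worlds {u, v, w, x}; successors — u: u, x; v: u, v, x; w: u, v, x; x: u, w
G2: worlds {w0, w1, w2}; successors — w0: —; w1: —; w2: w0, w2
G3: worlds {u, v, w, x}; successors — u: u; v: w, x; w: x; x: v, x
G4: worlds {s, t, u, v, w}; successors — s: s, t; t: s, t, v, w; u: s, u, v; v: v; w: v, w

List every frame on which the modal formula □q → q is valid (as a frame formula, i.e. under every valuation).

G4

This is the axiom for reflexivity; its first-order frame correspondent is ∀x Rxx.
G1: fails — world w does not see itself.
G2: fails — world w0 does not see itself.
G3: fails — world v does not see itself.
G4: satisfies the condition.
Valid on: G4.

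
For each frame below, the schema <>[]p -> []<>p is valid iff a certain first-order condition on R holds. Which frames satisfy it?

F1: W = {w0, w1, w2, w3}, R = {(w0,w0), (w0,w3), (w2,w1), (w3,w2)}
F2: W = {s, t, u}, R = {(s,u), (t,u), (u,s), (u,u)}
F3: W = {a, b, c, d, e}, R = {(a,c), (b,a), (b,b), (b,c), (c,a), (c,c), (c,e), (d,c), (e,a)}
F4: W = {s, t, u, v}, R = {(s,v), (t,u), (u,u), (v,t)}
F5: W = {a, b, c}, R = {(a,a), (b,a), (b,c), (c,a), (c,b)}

Frame correspondent (Sahlqvist): forall x forall y forall z (Rxy & Rxz -> exists w (Ryw & Rzw)) — i.e. convergence.
F1: fails — Rw0w0 and Rw0w3 but w0 and w3 have no common successor.
F2: satisfies the condition.
F3: fails — Rce and Rca but e and a have no common successor.
F4: satisfies the condition.
F5: satisfies the condition.

F2, F4, F5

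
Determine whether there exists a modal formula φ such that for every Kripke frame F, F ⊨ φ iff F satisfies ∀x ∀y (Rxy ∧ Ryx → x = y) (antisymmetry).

Not definable by any modal formula

Any modally definable frame class is closed under surjective bounded morphisms.
The 8-cycle (worlds a,b,c,d,e,f,g,h with a→b→c→d→e→f→g→h→a) is antisymmetric. Sending even-indexed worlds to s and odd-indexed worlds to t is a surjective bounded morphism onto the two-world frame with s↔t, which is not antisymmetric.
So the class is not modally definable.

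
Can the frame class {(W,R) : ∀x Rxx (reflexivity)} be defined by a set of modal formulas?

Definable; □p → p defines it

The condition is reflexivity. A defining modal formula is □p → p.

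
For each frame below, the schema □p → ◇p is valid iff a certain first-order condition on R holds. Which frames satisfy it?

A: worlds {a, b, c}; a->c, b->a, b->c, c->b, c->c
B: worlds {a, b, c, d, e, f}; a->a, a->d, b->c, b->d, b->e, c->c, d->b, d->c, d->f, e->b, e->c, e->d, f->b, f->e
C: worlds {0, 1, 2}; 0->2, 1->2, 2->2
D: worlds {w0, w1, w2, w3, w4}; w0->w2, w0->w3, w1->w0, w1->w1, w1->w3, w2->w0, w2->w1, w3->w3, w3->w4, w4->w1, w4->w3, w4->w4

A, B, C, D

The schema corresponds to seriality: ∀x ∃y Rxy.
A: condition met.
B: condition met.
C: condition met.
D: condition met.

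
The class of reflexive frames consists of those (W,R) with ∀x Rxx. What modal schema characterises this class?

□q → q

This is reflexivity; the standard corresponding axiom is T: □q → q.
Suppose □q→q is valid. At any x set V(q)={w : Rxw}. Then □q holds at x, so q holds at x, i.e. Rxx.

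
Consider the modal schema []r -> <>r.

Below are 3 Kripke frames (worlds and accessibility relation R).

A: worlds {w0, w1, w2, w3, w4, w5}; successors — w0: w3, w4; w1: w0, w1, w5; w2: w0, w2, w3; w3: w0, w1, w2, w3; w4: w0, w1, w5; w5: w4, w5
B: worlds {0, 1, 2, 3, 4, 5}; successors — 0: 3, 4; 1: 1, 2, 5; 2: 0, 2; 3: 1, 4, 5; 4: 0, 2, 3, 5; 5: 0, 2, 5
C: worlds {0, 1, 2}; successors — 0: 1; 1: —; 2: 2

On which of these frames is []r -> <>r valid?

The schema corresponds to seriality: forall x exists y Rxy.
A: ✓.
B: ✓.
C: fails — world 1 has no successor.

A, B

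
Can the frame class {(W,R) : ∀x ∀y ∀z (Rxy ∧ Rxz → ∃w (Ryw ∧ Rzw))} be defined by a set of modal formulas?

Yes — defined by ◇□p → □◇p

The condition is convergence. A defining modal formula is ◇□p → □◇p.
Suppose ◇□p→□◇p is valid. Take Rxy, Rxz and set V(p)={w : Ryw}. Then □p at y so ◇□p at x, so □◇p at x, so ◇p at z, giving w with Rzw and Ryw.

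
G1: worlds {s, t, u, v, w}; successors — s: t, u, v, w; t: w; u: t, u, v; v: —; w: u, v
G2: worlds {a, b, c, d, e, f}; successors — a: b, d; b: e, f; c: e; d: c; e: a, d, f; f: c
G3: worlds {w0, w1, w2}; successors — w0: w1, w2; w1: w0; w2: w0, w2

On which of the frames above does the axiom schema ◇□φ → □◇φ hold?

G3

The schema corresponds to convergence: ∀x ∀y ∀z (Rxy ∧ Rxz → ∃w (Ryw ∧ Rzw)).
G1: fails — Rsv and Rsv but v and v have no common successor.
G2: fails — Rab and Rad but b and d have no common successor.
G3: condition met.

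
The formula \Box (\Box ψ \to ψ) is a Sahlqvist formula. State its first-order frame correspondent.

Suppose □(□ψ→ψ) is valid. Take Rxy and set V(ψ)={w : Ryw}. Then at y, □ψ holds; since □(□ψ→ψ) at x, □ψ→ψ at y, so ψ at y, i.e. Ryy.
The converse is a direct semantic check.
Frame condition: \forall x \forall y (Rxy \to Ryy).

shift-reflexivity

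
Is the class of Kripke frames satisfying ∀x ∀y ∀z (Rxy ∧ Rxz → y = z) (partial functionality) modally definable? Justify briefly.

Definable; ◇r → □r defines it

This is a Sahlqvist condition; the CD axiom ◇r → □r defines it.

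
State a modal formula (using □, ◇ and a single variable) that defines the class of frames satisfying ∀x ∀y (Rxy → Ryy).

□(□p → p)

A defining formula is □(□p → p) (the T□ axiom).
Suppose □(□p→p) is valid. Take Rxy and set V(p)={w : Ryw}. Then at y, □p holds; since □(□p→p) at x, □p→p at y, so p at y, i.e. Ryy.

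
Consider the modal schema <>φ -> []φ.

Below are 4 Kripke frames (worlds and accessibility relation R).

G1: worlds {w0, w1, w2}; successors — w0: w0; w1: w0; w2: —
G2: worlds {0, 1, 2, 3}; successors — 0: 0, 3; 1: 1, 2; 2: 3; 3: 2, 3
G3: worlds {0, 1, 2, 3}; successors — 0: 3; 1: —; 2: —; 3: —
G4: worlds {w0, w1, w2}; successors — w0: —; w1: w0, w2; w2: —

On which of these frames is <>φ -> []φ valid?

The schema corresponds to partial functionality: forall x forall y forall z (Rxy & Rxz -> y = z).
G1: condition met.
G2: fails — 0 sees both 0 and 3.
G3: condition met.
G4: fails — w1 sees both w0 and w2.

G1, G3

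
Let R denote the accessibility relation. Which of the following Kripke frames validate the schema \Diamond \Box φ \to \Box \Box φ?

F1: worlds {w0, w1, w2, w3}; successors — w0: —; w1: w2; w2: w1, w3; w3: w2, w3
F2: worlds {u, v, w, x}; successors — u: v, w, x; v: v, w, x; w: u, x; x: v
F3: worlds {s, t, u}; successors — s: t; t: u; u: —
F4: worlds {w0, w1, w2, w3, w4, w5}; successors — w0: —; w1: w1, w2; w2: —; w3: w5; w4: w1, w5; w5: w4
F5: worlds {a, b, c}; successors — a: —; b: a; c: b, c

F3

This is the axiom for a generalized confluence (Geach) condition; its first-order frame correspondent is \forall x \forall y \forall z ((xRy \wedge x R^2 z) \to \exists w (yRw \wedge z = w)).
F1: fails — w2Rw1, w2R²w3 but no w with w1Rw and w3=w.
F2: fails — uRv, uR²u but no t with vRt and u=t.
F3: satisfies the condition.
F4: fails — w1Rw2, w1R²w1 but no w with w2Rw and w1=w.
F5: fails — cRb, cR²b but no w with bRw and b=w.
Valid on: F3.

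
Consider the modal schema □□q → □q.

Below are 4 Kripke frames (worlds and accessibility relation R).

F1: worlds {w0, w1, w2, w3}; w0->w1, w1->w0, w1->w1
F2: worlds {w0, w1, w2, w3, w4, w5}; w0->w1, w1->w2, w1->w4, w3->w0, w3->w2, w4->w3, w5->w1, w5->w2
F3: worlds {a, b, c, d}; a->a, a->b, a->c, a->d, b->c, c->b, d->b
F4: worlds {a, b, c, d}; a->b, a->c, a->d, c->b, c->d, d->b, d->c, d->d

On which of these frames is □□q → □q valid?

F1, F4

This is the axiom for density; its first-order frame correspondent is ∀x ∀y (Rxy → ∃z (Rxz ∧ Rzy)).
F1: condition met.
F2: fails — Rw1w2 but no z with Rw1z and Rzw2.
F3: fails — Rbc but no z with Rbz and Rzc.
F4: condition met.
Valid on: F1, F4.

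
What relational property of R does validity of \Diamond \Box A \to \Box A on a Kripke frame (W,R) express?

the Euclidean property: \forall x \forall y \forall z (Rxy \wedge Rxz \to Ryz)

This is frame-equivalent to ◇A → □◇A (substitute ¬A for A and contrapose).
Suppose ◇A→□◇A is valid. Take Rxy, Rxz and set V(A)={y}. Then ◇A at x, so □◇A at x, so ◇A at z, so some w with Rzw has A; w=y, i.e. Rzy. By symmetry of the argument, Ryz.
The converse is a direct semantic check.
Frame condition: \forall x \forall y \forall z (Rxy \wedge Rxz \to Ryz).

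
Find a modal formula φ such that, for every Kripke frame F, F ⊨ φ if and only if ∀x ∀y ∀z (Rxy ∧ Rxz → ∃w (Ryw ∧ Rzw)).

◇□q → □◇q

The condition is convergence. The .2 schema ◇□q → □◇q defines it.
Suppose ◇□q→□◇q is valid. Take Rxy, Rxz and set V(q)={w : Ryw}. Then □q at y so ◇□q at x, so □◇q at x, so ◇q at z, giving w with Rzw and Ryw.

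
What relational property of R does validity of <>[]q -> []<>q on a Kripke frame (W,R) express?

This schema is the .2 axiom.
Its frame correspondent is convergence — forall x forall y forall z (Rxy & Rxz -> exists w (Ryw & Rzw)).

convergence: forall x forall y forall z (Rxy & Rxz -> exists w (Ryw & Rzw))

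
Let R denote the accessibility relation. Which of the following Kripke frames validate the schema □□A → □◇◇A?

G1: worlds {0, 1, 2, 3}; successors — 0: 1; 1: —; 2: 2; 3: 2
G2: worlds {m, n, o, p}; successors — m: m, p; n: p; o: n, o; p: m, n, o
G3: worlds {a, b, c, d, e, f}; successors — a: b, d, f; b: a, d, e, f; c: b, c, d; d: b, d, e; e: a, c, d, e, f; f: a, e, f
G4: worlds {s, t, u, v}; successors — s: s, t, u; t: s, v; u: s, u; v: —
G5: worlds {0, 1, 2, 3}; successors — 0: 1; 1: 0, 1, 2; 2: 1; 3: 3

G2, G3, G5

The schema corresponds to a generalized confluence (Geach) condition: ∀x ∀z (xRz → ∃w (xR²w ∧ zR²w)).
G1: fails — 0R1 but no w with 0R²w and 1R²w.
G2: ✓.
G3: ✓.
G4: fails — tRv but no w with tR²w and vR²w.
G5: ✓.
Valid on: G2, G3, G5.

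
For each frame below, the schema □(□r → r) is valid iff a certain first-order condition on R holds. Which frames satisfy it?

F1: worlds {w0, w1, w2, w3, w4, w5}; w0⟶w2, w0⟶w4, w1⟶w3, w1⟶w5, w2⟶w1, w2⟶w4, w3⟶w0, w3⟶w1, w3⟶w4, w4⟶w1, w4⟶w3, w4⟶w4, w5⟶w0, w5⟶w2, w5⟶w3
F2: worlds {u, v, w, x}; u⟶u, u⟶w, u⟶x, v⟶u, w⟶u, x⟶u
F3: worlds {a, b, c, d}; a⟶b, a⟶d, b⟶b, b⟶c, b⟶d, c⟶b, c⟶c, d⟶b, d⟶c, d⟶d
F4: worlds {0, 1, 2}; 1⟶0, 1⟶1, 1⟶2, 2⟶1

The schema corresponds to shift-reflexivity: ∀x ∀y (Rxy → Ryy).
F1: fails — Rw1w5 but not Rw5w5.
F2: fails — Ruw but not Rww.
F3: satisfies the condition.
F4: fails — R12 but not R22.

F3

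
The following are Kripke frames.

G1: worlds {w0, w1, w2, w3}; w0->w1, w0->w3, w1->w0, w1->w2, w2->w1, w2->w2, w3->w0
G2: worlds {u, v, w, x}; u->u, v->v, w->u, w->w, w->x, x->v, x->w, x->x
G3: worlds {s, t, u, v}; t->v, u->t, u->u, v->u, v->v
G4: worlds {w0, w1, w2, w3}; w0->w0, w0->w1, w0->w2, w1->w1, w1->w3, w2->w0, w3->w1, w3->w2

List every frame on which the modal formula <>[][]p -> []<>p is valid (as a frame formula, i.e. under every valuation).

Frame correspondent (Sahlqvist): forall x forall y forall z ((xRy & xRz) -> exists w (y R^2 w & zRw)) — i.e. a generalized confluence (Geach) condition.
G1: fails — w0Rw1, w0Rw3 but no w with w1R²w and w3Rw.
G2: fails — wRu, wRx but no t with uR²t and xRt.
G3: holds.
G4: fails — w0Rw1, w0Rw2 but no w with w1R²w and w2Rw.

G3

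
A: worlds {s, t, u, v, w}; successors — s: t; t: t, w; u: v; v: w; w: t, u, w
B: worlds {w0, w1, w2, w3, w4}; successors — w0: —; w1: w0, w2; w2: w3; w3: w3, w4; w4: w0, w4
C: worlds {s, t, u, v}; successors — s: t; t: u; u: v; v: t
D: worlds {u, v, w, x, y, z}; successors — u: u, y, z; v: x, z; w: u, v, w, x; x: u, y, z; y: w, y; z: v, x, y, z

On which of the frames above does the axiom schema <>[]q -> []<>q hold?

C

Frame correspondent (Sahlqvist): forall x forall y forall z (Rxy & Rxz -> exists w (Ryw & Rzw)) — i.e. convergence.
A: fails — Rww and Rwu but w and u have no common successor.
B: fails — Rw1w2 and Rw1w0 but w2 and w0 have no common successor.
C: condition met.
D: fails — Rzv and Rzy but v and y have no common successor.
Valid on: C.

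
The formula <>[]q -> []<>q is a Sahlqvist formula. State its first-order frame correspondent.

convergence

Suppose ◇□q→□◇q is valid. Take Rxy, Rxz and set V(q)={w : Ryw}. Then □q at y so ◇□q at x, so □◇q at x, so ◇q at z, giving w with Rzw and Ryw.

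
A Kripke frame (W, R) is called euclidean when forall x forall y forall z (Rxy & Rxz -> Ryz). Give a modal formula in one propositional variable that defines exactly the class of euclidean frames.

◇p → □◇p

The condition is the Euclidean property. The 5 schema ◇p → □◇p defines it.
Suppose ◇p→□◇p is valid. Take Rxy, Rxz and set V(p)={y}. Then ◇p at x, so □◇p at x, so ◇p at z, so some w with Rzw has p; w=y, i.e. Rzy. By symmetry of the argument, Ryz.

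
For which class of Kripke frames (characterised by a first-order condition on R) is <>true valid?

seriality: forall x exists y Rxy

◇⊤ holds at w iff w has a successor, so frame-validity of ◇⊤ is exactly seriality. Equivalently via □ψ → ◇ψ:
Suppose □ψ→◇ψ is valid. At any x set V(ψ)=W. Then □ψ at x, so ◇ψ at x, so x has a successor.
The converse is a direct semantic check.
So the correspondent is seriality.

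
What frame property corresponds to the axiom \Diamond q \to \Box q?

partial functionality

Suppose ◇q→□q is valid. Take Rxy, Rxz and set V(q)={y}. Then ◇q at x, so □q at x, so q at z, i.e. z=y.
Conversely, on a frame with partial functionality the schema holds at every world under every valuation.
Frame condition: \forall x \forall y \forall z (Rxy \wedge Rxz \to y = z).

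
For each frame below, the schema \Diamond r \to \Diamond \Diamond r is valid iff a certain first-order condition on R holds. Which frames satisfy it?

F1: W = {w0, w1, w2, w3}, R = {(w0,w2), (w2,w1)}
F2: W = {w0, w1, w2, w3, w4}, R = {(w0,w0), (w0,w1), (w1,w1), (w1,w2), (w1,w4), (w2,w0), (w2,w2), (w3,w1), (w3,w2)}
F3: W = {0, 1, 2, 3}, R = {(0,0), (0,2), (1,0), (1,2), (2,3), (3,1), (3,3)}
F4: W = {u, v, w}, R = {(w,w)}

The schema corresponds to a generalized confluence (Geach) condition: \forall x \forall y (xRy \to \exists w (y = w \wedge x R^2 w)).
F1: fails — w0Rw2 but no w with w2=w and w0R²w.
F2: ✓.
F3: ✓.
F4: ✓.

F2, F3, F4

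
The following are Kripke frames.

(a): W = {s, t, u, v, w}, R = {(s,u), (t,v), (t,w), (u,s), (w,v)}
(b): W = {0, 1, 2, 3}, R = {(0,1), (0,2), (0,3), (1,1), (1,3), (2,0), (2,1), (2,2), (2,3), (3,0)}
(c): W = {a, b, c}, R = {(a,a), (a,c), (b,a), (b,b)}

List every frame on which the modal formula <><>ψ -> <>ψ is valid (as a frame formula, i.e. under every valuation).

none

This is the axiom for transitivity; its first-order frame correspondent is forall x forall y forall z (Rxy & Ryz -> Rxz).
(a): fails — Rus and Rsu but not Ruu.
(b): fails — R02 and R20 but not R00.
(c): fails — Rba and Rac but not Rbc.
Valid on no frame.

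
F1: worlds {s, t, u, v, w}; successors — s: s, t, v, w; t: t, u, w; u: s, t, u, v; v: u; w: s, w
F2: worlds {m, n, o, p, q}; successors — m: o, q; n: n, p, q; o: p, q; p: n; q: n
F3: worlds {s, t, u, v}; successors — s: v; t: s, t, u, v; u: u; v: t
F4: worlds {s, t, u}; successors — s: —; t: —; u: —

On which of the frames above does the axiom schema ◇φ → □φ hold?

The schema corresponds to partial functionality: ∀x ∀y ∀z (Rxy ∧ Rxz → y = z).
F1: fails — s sees both s and t.
F2: fails — m sees both o and q.
F3: fails — t sees both s and t.
F4: condition met.
Valid on: F4.

F4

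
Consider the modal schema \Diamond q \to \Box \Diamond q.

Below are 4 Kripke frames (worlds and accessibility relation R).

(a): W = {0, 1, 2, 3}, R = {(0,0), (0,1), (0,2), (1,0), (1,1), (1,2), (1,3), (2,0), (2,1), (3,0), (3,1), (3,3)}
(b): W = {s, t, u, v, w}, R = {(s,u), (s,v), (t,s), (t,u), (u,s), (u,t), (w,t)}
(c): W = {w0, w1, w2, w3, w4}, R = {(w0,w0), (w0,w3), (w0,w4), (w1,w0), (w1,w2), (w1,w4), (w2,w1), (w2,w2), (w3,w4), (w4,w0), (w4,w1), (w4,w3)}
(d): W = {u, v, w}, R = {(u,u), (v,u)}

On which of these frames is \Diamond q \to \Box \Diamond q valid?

(d)

The schema corresponds to the Euclidean property: \forall x \forall y \forall z (Rxy \wedge Rxz \to Ryz).
(a): fails — R02 and R02 but not R22.
(b): fails — Rsv and Rsv but not Rvv.
(c): fails — Rw0w4 and Rw0w4 but not Rw4w4.
(d): ✓.
Valid on: (d).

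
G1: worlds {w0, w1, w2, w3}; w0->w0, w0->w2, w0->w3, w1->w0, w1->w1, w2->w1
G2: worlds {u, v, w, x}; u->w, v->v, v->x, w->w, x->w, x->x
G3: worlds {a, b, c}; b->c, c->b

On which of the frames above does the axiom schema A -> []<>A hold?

G3

The schema corresponds to symmetry: forall x forall y (Rxy -> Ryx).
G1: fails — Rw1w0 but not Rw0w1.
G2: fails — Rxw but not Rwx.
G3: ✓.
Valid on: G3.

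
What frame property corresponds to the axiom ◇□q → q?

Replacing q by ¬q and contraposing gives the equivalent schema q → □◇q.
Suppose q→□◇q is valid. Take Rxy and set V(q)={x}. Then q at x, so □◇q at x, so ◇q at y, so some z with Ryz has q; z=x, i.e. Ryx.
The converse is a direct semantic check.
So the correspondent is symmetry.

Symmetry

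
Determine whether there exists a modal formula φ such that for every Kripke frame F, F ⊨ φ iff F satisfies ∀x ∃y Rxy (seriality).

Yes, by □q → ◇q

The condition is seriality. A defining modal formula is □q → ◇q.
Suppose □q→◇q is valid. At any x set V(q)=W. Then □q at x, so ◇q at x, so x has a successor.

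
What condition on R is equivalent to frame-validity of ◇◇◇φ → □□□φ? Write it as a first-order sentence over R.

This is a Sahlqvist (Geach-type) schema ◇^3□^0φ → □^3◇^0φ.
Minimal-valuation argument: fix x; take any y with xR^3y and any z with xR^3z. Set V(φ) to the set of worlds R-reachable from y in exactly 0 steps. Then □^0φ holds at y, so the antecedent holds at x; validity forces ◇^0φ at z, giving a w with zR^0w and yR^0w.
First-order correspondent: ∀x ∀y ∀z ((xR³y ∧ xR³z) → ∃w (y = w ∧ z = w)).

∀x ∀y ∀z ((xR³y ∧ xR³z) → ∃w (y = w ∧ z = w))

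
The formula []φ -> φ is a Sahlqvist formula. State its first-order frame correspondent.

reflexivity

Suppose □φ→φ is valid. At any x set V(φ)={w : Rxw}. Then □φ holds at x, so φ holds at x, i.e. Rxx.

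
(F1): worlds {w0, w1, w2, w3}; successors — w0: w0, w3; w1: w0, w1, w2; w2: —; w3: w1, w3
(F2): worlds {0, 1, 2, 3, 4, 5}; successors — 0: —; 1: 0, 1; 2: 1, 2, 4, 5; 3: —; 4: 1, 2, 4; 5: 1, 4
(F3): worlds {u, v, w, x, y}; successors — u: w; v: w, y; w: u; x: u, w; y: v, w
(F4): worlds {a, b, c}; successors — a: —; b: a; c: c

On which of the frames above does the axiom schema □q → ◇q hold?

This is the axiom for seriality; its first-order frame correspondent is ∀x ∃y Rxy.
(F1): fails — world w2 has no successor.
(F2): fails — world 0 has no successor.
(F3): ✓.
(F4): fails — world a has no successor.
Valid on: (F3).

(F3)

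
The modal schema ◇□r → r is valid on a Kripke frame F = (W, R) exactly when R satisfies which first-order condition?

Symmetry

Replacing r by ¬r and contraposing gives the equivalent schema r → □◇r.
Suppose r→□◇r is valid. Take Rxy and set V(r)={x}. Then r at x, so □◇r at x, so ◇r at y, so some z with Ryz has r; z=x, i.e. Ryx.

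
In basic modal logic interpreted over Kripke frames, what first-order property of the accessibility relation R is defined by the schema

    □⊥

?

□⊥ is valid iff no world has any successor (otherwise □⊥ fails at any world with one).

Emptiness of R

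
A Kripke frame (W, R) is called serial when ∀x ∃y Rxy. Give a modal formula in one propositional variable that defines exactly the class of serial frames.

□p → ◇p

The condition is seriality. The D schema □p → ◇p defines it.
Suppose □p→◇p is valid. At any x set V(p)=W. Then □p at x, so ◇p at x, so x has a successor.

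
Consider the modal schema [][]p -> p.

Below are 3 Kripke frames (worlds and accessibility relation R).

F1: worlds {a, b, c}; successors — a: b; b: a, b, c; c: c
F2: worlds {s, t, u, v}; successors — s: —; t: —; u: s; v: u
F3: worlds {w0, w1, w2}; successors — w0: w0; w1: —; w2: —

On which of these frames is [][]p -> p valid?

This is the axiom for a generalized confluence (Geach) condition; its first-order frame correspondent is forall x exists w (x R^2 w & x = w).
F1: holds.
F2: fails — at s but no w with sR²w and s=w.
F3: fails — at w1 but no w with w1R²w and w1=w.
Valid on: F1.

F1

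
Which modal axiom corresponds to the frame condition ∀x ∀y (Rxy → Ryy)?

A defining formula is □(□s → s) (the T□ axiom).
Suppose □(□s→s) is valid. Take Rxy and set V(s)={w : Ryw}. Then at y, □s holds; since □(□s→s) at x, □s→s at y, so s at y, i.e. Ryy.

□(□s → s)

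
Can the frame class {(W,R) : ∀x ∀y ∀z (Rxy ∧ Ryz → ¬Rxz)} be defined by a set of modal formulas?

No

Modal frame validity is preserved under surjective bounded morphisms.
The 3-cycle (worlds w0,w1,w2 with w0→w1→w2→w0) is intransitive. Mapping every world to a single reflexive point • is a surjective bounded morphism; the reflexive point is not intransitive (R••∧R•• but R••).
So the class is not modally definable.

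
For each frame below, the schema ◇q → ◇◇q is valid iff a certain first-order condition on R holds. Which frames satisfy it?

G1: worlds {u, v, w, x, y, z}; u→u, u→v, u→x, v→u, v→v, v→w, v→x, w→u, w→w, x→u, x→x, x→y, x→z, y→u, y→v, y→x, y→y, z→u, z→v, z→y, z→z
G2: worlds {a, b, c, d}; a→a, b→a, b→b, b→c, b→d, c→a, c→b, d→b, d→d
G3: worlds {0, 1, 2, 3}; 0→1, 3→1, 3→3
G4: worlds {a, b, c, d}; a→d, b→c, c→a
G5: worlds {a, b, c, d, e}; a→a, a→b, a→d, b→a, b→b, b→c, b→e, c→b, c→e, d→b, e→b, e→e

G1, G2, G5

Frame correspondent (Sahlqvist): ∀x ∀y (xRy → ∃w (y = w ∧ xR²w)) — i.e. a generalized confluence (Geach) condition.
G1: condition met.
G2: condition met.
G3: fails — 0R1 but no w with 1=w and 0R²w.
G4: fails — aRd but no w with d=w and aR²w.
G5: condition met.
Valid on: G1, G2, G5.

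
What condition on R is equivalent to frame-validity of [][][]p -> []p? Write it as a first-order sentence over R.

This is a Sahlqvist (Geach-type) schema ◇^0□^3p → □^1◇^0p.
Minimal-valuation argument: fix x; take any y with xR^0y and any z with xR^1z. Set V(p) to the set of worlds R-reachable from y in exactly 3 steps. Then □^3p holds at y, so the antecedent holds at x; validity forces ◇^0p at z, giving a w with zR^0w and yR^3w.
First-order correspondent: forall x forall z (xRz -> exists w (x R^3 w & z = w)).

forall x forall z (xRz -> exists w (x R^3 w & z = w))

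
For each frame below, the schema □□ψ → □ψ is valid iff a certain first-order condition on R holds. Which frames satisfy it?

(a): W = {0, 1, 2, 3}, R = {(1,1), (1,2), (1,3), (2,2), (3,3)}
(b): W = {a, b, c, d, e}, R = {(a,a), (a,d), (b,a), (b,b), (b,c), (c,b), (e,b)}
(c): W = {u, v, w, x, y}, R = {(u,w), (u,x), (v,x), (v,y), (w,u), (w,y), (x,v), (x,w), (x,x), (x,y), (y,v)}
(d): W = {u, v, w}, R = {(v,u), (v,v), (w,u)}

(a), (b)

Frame correspondent (Sahlqvist): ∀x ∀y (Rxy → ∃z (Rxz ∧ Rzy)) — i.e. density.
(a): condition met.
(b): condition met.
(c): fails — Rwu but no z with Rwz and Rzu.
(d): fails — Rwu but no z with Rwz and Rzu.
Valid on: (a), (b).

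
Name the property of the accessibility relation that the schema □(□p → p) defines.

Suppose □(□p→p) is valid. Take Rxy and set V(p)={w : Ryw}. Then at y, □p holds; since □(□p→p) at x, □p→p at y, so p at y, i.e. Ryy.

shift-reflexivity: ∀x ∀y (Rxy → Ryy)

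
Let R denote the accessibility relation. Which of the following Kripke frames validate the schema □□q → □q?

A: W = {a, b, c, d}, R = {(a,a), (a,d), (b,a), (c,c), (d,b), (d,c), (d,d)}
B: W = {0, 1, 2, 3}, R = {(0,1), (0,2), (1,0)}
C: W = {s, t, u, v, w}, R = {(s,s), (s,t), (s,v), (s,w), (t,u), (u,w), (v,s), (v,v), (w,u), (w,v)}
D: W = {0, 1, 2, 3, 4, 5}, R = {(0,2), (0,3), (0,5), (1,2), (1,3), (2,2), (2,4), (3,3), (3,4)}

A

The schema corresponds to density: ∀x ∀y (Rxy → ∃z (Rxz ∧ Rzy)).
A: holds.
B: fails — R01 but no z with R0z and Rz1.
C: fails — Ruw but no z with Ruz and Rzw.
D: fails — R05 but no z with R0z and Rz5.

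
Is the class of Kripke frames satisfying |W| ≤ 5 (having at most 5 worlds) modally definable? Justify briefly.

No

Modal frame validity is preserved under disjoint unions.
Any modal formula valid on each of 6 disjoint one-world frames is valid on their disjoint union (validity is preserved under disjoint unions). Each one-world frame has |W|=1≤5, but the union has |W|=6.
So the class is not modally definable.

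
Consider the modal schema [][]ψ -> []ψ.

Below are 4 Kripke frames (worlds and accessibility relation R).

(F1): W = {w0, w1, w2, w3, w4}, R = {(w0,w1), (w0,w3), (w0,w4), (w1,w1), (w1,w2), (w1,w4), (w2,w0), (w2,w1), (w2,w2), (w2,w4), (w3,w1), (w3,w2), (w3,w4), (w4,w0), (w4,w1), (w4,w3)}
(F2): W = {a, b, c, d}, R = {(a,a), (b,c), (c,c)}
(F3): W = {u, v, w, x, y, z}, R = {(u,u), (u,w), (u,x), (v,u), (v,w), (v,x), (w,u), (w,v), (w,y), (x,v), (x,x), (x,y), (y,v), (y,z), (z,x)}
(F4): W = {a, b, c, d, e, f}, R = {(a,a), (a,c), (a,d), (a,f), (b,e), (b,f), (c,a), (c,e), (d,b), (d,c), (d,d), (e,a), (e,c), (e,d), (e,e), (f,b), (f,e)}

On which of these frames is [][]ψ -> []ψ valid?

This is the axiom for density; its first-order frame correspondent is forall x forall y (Rxy -> exists z (Rxz & Rzy)).
(F1): fails — Rw4w0 but no z with Rw4z and Rzw0.
(F2): holds.
(F3): fails — Rwy but no t with Rwt and Rty.
(F4): fails — Rbf but no z with Rbz and Rzf.

(F2)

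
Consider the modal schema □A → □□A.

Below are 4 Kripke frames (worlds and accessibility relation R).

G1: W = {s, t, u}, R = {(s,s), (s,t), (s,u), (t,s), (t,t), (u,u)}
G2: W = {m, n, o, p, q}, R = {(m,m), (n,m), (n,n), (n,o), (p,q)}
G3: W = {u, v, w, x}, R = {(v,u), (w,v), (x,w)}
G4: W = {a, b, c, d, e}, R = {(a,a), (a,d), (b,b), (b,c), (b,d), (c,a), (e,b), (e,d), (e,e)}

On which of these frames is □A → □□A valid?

G2

Frame correspondent (Sahlqvist): ∀x ∀y ∀z (Rxy ∧ Ryz → Rxz) — i.e. transitivity.
G1: fails — Rts and Rsu but not Rtu.
G2: ✓.
G3: fails — Rxw and Rwv but not Rxv.
G4: fails — Rbc and Rca but not Rba.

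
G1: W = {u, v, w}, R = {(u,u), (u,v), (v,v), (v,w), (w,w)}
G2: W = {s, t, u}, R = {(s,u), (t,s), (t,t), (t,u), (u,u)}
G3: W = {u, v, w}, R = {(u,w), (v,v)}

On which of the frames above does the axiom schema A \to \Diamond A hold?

G1

Frame correspondent (Sahlqvist): \forall x Rxx — i.e. reflexivity.
G1: ✓.
G2: fails — world s does not see itself.
G3: fails — world u does not see itself.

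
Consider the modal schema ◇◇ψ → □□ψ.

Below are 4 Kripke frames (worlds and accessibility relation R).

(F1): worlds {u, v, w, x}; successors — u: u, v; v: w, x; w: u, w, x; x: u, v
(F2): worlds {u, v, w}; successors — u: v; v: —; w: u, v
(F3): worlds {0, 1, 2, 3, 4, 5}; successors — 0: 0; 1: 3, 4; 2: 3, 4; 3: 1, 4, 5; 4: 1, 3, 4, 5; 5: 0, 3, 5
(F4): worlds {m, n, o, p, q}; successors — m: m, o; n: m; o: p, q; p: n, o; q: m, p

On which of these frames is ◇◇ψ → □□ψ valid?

Frame correspondent (Sahlqvist): ∀x ∀y ∀z ((xR²y ∧ xR²z) → ∃w (y = w ∧ z = w)) — i.e. a generalized confluence (Geach) condition.
(F1): fails — uR²u, uR²v but u ≠ v.
(F2): holds.
(F3): fails — 1R²1, 1R²3 but 1 ≠ 3.
(F4): fails — mR²m, mR²o but m ≠ o.

(F2)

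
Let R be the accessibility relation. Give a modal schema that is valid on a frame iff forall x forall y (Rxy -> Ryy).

□(□s → s)

A defining formula is □(□s → s) (the T□ axiom).
Suppose □(□s→s) is valid. Take Rxy and set V(s)={w : Ryw}. Then at y, □s holds; since □(□s→s) at x, □s→s at y, so s at y, i.e. Ryy.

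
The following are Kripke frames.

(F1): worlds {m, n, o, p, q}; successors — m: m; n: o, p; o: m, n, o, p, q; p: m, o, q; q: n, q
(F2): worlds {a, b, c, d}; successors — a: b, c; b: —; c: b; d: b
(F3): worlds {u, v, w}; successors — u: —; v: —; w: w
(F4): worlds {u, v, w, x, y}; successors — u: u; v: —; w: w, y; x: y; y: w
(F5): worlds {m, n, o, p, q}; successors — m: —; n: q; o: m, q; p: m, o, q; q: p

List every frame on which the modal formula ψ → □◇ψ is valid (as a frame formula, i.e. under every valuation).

(F3)

This is the axiom for symmetry; its first-order frame correspondent is ∀x ∀y (Rxy → Ryx).
(F1): fails — Rom but not Rmo.
(F2): fails — Rdb but not Rbd.
(F3): holds.
(F4): fails — Rxy but not Ryx.
(F5): fails — Rom but not Rmo.
Valid on: (F3).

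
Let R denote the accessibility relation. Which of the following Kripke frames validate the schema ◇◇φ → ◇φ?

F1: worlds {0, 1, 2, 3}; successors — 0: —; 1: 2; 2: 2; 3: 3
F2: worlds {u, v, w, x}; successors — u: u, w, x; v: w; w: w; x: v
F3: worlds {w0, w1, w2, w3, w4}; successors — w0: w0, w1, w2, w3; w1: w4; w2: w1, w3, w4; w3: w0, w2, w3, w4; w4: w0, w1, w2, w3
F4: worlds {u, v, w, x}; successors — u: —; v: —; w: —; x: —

F1, F4

Frame correspondent (Sahlqvist): ∀x ∀y ∀z (Rxy ∧ Ryz → Rxz) — i.e. transitivity.
F1: satisfies the condition.
F2: fails — Rux and Rxv but not Ruv.
F3: fails — Rw2w4 and Rw4w0 but not Rw2w0.
F4: satisfies the condition.
Valid on: F1, F4.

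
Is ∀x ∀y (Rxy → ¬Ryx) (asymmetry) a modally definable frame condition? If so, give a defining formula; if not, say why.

Not modally definable

If a class were modally definable it would be closed under surjective bounded morphisms (Goldblatt–Thomason).
The 3-cycle (worlds w0,w1,w2 with w0→w1→w2→w0) is asymmetric. Mapping every world to a single reflexive point • is a surjective bounded morphism, and the reflexive point is not asymmetric (R•• but asymmetry requires ¬R••).
So the class is not modally definable.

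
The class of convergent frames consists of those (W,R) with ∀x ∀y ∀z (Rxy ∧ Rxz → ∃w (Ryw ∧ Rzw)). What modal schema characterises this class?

This is convergence; the standard corresponding axiom is .2: ◇□ψ → □◇ψ.
Suppose ◇□ψ→□◇ψ is valid. Take Rxy, Rxz and set V(ψ)={w : Ryw}. Then □ψ at y so ◇□ψ at x, so □◇ψ at x, so ◇ψ at z, giving w with Rzw and Ryw.

◇□ψ → □◇ψ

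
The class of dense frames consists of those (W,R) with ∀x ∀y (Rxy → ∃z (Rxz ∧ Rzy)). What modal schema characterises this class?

This is density; the standard corresponding axiom is C4: □□p → □p.
Suppose □□p→□p is valid. Take Rxy and set V(p)={w : xR²w}. Then □□p at x, so □p at x, so p at y, i.e. ∃z(Rxz∧Rzy).

□□p → □p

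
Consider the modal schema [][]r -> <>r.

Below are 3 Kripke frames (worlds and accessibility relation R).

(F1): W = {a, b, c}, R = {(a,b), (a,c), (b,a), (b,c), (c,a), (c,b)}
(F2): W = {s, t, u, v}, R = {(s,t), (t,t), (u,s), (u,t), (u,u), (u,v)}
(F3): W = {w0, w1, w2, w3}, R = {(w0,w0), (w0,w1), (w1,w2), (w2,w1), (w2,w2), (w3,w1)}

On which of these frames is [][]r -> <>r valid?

(F1)

This is the axiom for a generalized confluence (Geach) condition; its first-order frame correspondent is forall x exists w (x R^2 w & xRw).
(F1): holds.
(F2): fails — at v but no w with vR²w and vRw.
(F3): fails — at w3 but no w with w3R²w and w3Rw.
Valid on: (F1).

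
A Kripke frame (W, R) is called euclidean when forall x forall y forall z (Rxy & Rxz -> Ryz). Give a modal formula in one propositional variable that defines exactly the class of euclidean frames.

◇ψ → □◇ψ

A defining formula is ◇ψ → □◇ψ (the 5 axiom).
Suppose ◇ψ→□◇ψ is valid. Take Rxy, Rxz and set V(ψ)={y}. Then ◇ψ at x, so □◇ψ at x, so ◇ψ at z, so some w with Rzw has ψ; w=y, i.e. Rzy. By symmetry of the argument, Ryz.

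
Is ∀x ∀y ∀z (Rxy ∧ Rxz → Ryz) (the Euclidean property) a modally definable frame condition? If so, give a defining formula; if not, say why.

This is a Sahlqvist condition; the 5 axiom ◇p → □◇p defines it.
Suppose ◇p→□◇p is valid. Take Rxy, Rxz and set V(p)={y}. Then ◇p at x, so □◇p at x, so ◇p at z, so some w with Rzw has p; w=y, i.e. Rzy. By symmetry of the argument, Ryz.

Yes, by ◇p → □◇p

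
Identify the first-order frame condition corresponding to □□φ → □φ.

Density

Suppose □□φ→□φ is valid. Take Rxy and set V(φ)={w : xR²w}. Then □□φ at x, so □φ at x, so φ at y, i.e. ∃z(Rxz∧Rzy).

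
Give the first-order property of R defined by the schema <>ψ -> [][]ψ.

This is a Sahlqvist (Geach-type) schema ◇^1□^0ψ → □^2◇^0ψ.
Minimal-valuation argument: fix x; take any y with xR^1y and any z with xR^2z. Set V(ψ) to the set of worlds R-reachable from y in exactly 0 steps. Then □^0ψ holds at y, so the antecedent holds at x; validity forces ◇^0ψ at z, giving a w with zR^0w and yR^0w.
First-order correspondent: forall x forall y forall z ((xRy & x R^2 z) -> exists w (y = w & z = w)).

forall x forall y forall z ((xRy & x R^2 z) -> exists w (y = w & z = w))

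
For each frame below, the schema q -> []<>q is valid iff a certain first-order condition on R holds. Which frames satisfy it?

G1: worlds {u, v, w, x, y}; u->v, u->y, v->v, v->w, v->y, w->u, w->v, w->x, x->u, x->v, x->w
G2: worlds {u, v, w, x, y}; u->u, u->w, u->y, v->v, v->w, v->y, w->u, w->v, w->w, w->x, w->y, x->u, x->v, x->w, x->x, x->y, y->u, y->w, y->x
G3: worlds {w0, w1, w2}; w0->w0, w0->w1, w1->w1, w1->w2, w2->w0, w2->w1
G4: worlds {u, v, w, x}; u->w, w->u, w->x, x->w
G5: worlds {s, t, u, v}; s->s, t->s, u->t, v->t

G4

Frame correspondent (Sahlqvist): forall x forall y (Rxy -> Ryx) — i.e. symmetry.
G1: fails — Ruv but not Rvu.
G2: fails — Rxv but not Rvx.
G3: fails — Rw0w1 but not Rw1w0.
G4: satisfies the condition.
G5: fails — Rvt but not Rtv.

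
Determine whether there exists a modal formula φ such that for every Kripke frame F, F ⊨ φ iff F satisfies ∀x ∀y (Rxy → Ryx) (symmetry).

The condition is symmetry. A defining modal formula is q → □◇q.

Yes — defined by q → □◇q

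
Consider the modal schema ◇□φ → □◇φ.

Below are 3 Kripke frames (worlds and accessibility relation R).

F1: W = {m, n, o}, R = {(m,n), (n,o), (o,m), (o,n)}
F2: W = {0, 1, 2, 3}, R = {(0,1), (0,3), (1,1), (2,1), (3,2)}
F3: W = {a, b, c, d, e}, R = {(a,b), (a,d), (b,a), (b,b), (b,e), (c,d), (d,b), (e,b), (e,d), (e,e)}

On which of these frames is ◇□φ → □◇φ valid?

This is the axiom for convergence; its first-order frame correspondent is ∀x ∀y ∀z (Rxy ∧ Rxz → ∃w (Ryw ∧ Rzw)).
F1: fails — Rom and Ron but m and n have no common successor.
F2: fails — R01 and R03 but 1 and 3 have no common successor.
F3: ✓.
Valid on: F3.

F3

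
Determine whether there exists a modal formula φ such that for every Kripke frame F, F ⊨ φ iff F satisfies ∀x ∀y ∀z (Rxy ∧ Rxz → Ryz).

Yes: it is the Euclidean property, defined by the 5 schema ◇q → □◇q.
Suppose ◇q→□◇q is valid. Take Rxy, Rxz and set V(q)={y}. Then ◇q at x, so □◇q at x, so ◇q at z, so some w with Rzw has q; w=y, i.e. Rzy. By symmetry of the argument, Ryz.

Definable; ◇q → □◇q defines it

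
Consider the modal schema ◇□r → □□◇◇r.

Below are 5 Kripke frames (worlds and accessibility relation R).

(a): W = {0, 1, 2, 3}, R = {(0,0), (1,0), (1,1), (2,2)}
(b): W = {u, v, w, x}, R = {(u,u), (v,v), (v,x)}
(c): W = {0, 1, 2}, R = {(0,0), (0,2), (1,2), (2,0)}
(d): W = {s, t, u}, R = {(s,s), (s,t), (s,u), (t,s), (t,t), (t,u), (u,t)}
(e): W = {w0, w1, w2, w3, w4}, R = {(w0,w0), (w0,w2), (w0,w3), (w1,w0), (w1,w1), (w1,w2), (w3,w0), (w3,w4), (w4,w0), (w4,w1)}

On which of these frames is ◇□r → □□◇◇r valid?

(a), (c), (d)

This is the axiom for a generalized confluence (Geach) condition; its first-order frame correspondent is ∀x ∀y ∀z ((xRy ∧ xR²z) → ∃w (yRw ∧ zR²w)).
(a): condition met.
(b): fails — vRv, vR²x but no t with vRt and xR²t.
(c): condition met.
(d): condition met.
(e): fails — w0Rw0, w0R²w2 but no w with w0Rw and w2R²w.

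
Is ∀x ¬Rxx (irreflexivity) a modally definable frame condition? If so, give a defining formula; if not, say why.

Modal frame validity is preserved under surjective bounded morphisms.
The 5-cycle (worlds a,b,c,d,e with a→b→c→d→e→a) is irreflexive, and the map sending every world to a single reflexive point • is a surjective bounded morphism (forth: every edge maps to (•,•); back: every world has a successor). So any modal formula valid on the 5-cycle is also valid on the reflexive point, which is not irreflexive.
So no modal formula (or set of formulas) defines exactly the irreflexive frames.

Not modally definable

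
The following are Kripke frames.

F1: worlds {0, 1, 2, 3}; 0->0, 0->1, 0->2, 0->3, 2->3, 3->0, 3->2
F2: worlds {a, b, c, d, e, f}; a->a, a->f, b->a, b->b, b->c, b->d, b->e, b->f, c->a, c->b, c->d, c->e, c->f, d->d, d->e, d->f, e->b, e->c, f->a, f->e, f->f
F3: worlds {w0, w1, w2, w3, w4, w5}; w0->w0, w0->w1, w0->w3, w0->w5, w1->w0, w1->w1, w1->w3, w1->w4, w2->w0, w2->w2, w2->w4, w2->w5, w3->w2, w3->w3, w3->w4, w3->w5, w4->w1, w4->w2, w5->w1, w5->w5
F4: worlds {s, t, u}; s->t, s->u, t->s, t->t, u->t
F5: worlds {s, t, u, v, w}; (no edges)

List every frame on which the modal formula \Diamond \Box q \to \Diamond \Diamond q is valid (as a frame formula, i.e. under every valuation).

F2, F3, F4, F5

The schema corresponds to a generalized confluence (Geach) condition: \forall x \forall y (xRy \to \exists w (yRw \wedge x R^2 w)).
F1: fails — 0R1 but no w with 1Rw and 0R²w.
F2: holds.
F3: holds.
F4: holds.
F5: holds.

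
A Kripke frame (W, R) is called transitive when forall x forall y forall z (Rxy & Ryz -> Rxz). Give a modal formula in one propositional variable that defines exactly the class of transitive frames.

□s → □□s

A defining formula is □s → □□s (the 4 axiom).
Suppose □s→□□s is valid. Take Rxy, Ryz and set V(s)={w : Rxw}. Then □s at x, so □□s at x, so □s at y, so s at z, i.e. Rxz.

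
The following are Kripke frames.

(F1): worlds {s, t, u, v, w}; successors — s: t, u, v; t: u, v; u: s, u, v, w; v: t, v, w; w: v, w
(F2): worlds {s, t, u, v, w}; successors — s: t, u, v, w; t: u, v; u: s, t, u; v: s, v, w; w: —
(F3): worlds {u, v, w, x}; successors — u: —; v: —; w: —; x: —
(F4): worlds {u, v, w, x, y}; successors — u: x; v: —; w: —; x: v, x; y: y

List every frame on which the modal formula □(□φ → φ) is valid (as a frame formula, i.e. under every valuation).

(F3)

This is the axiom for shift-reflexivity; its first-order frame correspondent is ∀x ∀y (Rxy → Ryy).
(F1): fails — Rus but not Rss.
(F2): fails — Rut but not Rtt.
(F3): condition met.
(F4): fails — Rxv but not Rvv.
Valid on: (F3).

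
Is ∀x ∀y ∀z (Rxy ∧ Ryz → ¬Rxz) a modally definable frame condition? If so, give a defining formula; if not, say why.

Any modally definable frame class is closed under surjective bounded morphisms.
The 5-cycle (worlds a,b,c,d,e with a→b→c→d→e→a) is intransitive. Mapping every world to a single reflexive point • is a surjective bounded morphism; the reflexive point is not intransitive (R••∧R•• but R••).
So the class is not modally definable.

No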